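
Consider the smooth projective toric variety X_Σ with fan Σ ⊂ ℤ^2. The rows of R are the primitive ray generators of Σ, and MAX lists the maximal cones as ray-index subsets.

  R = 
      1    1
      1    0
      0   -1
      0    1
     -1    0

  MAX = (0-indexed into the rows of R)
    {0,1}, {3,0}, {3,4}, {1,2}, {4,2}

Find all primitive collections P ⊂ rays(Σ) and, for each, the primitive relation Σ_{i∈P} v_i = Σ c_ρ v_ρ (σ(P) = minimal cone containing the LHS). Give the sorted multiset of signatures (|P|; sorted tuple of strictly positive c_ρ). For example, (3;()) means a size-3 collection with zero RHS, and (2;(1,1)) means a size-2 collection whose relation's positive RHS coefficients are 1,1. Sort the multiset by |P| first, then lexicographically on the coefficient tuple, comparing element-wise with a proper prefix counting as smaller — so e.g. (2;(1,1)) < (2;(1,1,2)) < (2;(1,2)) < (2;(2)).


5 minimal non-faces of Δ(Σ) (on 5 rays):

  P={1,4}:  v_{1} + v_{4} = 0  so sig = (2;())
  P={2,3}:  v_{2} + v_{3} = 0  so sig = (2;())
  P={0,2}:  v_{0} + v_{2} = v_{1}  so sig = (2;(1))
  P={0,4}:  v_{0} + v_{4} = v_{3}  so sig = (2;(1))
  P={1,3}:  v_{1} + v_{3} = v_{0}  so sig = (2;(1))

Hence PRS(X_Σ) =
    (2;())
    (2;())
    (2;(1))
    (2;(1))
    (2;(1))


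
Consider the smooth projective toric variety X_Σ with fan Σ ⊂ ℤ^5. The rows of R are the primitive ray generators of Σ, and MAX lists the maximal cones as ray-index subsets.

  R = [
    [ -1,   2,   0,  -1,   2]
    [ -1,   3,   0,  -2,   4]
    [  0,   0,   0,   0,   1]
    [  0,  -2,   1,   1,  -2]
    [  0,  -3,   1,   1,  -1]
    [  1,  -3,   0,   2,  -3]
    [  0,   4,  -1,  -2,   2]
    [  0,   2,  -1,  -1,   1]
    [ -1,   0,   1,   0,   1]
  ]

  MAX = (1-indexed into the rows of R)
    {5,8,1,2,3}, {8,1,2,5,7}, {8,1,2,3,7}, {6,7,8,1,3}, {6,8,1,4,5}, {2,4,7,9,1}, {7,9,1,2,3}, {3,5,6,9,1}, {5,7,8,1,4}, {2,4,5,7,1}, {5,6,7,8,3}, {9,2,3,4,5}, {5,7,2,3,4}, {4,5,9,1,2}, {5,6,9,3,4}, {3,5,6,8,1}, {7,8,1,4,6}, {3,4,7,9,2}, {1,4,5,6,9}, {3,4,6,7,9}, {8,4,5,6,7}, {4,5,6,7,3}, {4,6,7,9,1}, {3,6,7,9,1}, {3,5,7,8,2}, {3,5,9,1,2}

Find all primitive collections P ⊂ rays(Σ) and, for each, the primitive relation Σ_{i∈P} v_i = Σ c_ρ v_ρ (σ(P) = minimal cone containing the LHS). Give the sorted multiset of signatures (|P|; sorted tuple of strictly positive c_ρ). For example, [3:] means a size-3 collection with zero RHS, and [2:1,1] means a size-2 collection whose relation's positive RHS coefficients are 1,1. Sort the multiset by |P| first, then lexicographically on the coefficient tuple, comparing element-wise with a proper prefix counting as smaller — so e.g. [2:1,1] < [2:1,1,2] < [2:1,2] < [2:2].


Δ(Σ) — 9 vertices, 8 min non-faces:

  {2,6}:  v_{2} + v_{6} = v_{3}  ⇒ sig = [2:1]
  {8,9}:  v_{8} + v_{9} = v_{1}  ⇒ sig = [2:1]
  {3,4,8}:  v_{3} + v_{4} + v_{8} = 0  ⇒ sig = [3:]
  {1,3,4}:  v_{1} + v_{3} + v_{4} = v_{9}  ⇒ sig = [3:1]
  {5,7,9}:  v_{5} + v_{7} + v_{9} = v_{2} + v_{4}  ⇒ sig = [3:1,1]
  {2,4,8}:  v_{2} + v_{4} + v_{8} = v_{1} + v_{5} + v_{7}  ⇒ sig = [3:1,1,1]
  {1,5,6,7}:  v_{1} + v_{5} + v_{6} + v_{7} = 0  ⇒ sig = [4:]
  {1,3,5,7}:  v_{1} + v_{3} + v_{5} + v_{7} = v_{2}  ⇒ sig = [4:1]

Sorted signature multiset PRS(X):
{ [2:1] ×2,  [3:],  [3:1],  [3:1,1],  [3:1,1,1],  [4:],  [4:1] }


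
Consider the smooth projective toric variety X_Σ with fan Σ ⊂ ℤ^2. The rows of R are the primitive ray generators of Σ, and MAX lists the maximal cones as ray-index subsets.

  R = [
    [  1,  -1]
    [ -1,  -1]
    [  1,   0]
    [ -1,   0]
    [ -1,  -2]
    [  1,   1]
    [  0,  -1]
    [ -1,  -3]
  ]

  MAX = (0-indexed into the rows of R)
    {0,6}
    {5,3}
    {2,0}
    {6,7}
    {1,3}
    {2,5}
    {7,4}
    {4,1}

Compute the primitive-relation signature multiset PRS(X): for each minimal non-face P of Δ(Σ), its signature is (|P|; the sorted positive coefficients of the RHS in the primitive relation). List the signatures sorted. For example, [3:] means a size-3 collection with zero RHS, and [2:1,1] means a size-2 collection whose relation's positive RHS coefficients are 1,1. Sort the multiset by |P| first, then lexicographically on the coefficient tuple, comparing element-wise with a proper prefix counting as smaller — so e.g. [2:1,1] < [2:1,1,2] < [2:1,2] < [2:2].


Primitive collections (20):

  P={1,5}:  v_{1} + v_{5} = 0  ⇒ sig = [2:]
  P={2,3}:  v_{2} + v_{3} = 0  ⇒ sig = [2:]
  P={0,3}:  v_{0} + v_{3} = v_{6}  ⇒ sig = [2:1]
  P={1,2}:  v_{1} + v_{2} = v_{6}  ⇒ sig = [2:1]
  P={1,6}:  v_{1} + v_{6} = v_{4}  ⇒ sig = [2:1]
  P={2,6}:  v_{2} + v_{6} = v_{0}  ⇒ sig = [2:1]
  P={3,6}:  v_{3} + v_{6} = v_{1}  ⇒ sig = [2:1]
  P={4,5}:  v_{4} + v_{5} = v_{6}  ⇒ sig = [2:1]
  P={4,6}:  v_{4} + v_{6} = v_{7}  ⇒ sig = [2:1]
  P={5,6}:  v_{5} + v_{6} = v_{2}  ⇒ sig = [2:1]
  P={3,7}:  v_{3} + v_{7} = v_{1} + v_{4}  ⇒ sig = [2:1,1]
  P={0,1}:  v_{0} + v_{1} = 2·v_{6}  ⇒ sig = [2:2]
  P={0,5}:  v_{0} + v_{5} = 2·v_{2}  ⇒ sig = [2:2]
  P={1,7}:  v_{1} + v_{7} = 2·v_{4}  ⇒ sig = [2:2]
  P={2,4}:  v_{2} + v_{4} = 2·v_{6}  ⇒ sig = [2:2]
  P={3,4}:  v_{3} + v_{4} = 2·v_{1}  ⇒ sig = [2:2]
  P={5,7}:  v_{5} + v_{7} = 2·v_{6}  ⇒ sig = [2:2]
  P={0,4}:  v_{0} + v_{4} = 3·v_{6}  ⇒ sig = [2:3]
  P={2,7}:  v_{2} + v_{7} = 3·v_{6}  ⇒ sig = [2:3]
  P={0,7}:  v_{0} + v_{7} = 4·v_{6}  ⇒ sig = [2:4]

Signatures (|P|; sorted positive RHS coefficients), sorted:
    [2:]
    [2:]
    [2:1]
    [2:1]
    [2:1]
    [2:1]
    [2:1]
    [2:1]
    [2:1]
    [2:1]
    [2:1,1]
    [2:2]
    [2:2]
    [2:2]
    [2:2]
    [2:2]
    [2:2]
    [2:3]
    [2:3]
    [2:4]


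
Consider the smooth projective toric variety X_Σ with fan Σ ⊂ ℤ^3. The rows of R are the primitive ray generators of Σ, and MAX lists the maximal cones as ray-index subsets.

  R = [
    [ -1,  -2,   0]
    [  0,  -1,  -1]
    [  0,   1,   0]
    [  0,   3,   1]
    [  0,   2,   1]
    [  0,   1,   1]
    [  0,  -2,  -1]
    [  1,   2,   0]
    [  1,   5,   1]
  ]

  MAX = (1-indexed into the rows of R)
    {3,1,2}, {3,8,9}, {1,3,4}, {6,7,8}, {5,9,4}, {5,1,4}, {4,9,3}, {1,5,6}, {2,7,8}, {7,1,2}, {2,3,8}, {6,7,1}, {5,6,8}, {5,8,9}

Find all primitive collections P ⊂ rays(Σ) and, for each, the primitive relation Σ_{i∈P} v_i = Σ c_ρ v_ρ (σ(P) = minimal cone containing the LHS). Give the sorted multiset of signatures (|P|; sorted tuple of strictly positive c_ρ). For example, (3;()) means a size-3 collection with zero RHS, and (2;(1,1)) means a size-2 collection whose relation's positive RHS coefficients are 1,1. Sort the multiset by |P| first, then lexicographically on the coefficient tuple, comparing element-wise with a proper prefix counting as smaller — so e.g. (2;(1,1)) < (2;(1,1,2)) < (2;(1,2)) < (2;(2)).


Δ(Σ) — 9 vertices, 15 min non-faces:

  P={1,8}:  v_{1} + v_{8} = 0  →  sig = (2;())
  P={2,6}:  v_{2} + v_{6} = 0  →  sig = (2;())
  P={5,7}:  v_{5} + v_{7} = 0  →  sig = (2;())
  P={1,9}:  v_{1} + v_{9} = v_{4}  →  sig = (2;(1))
  P={2,5}:  v_{2} + v_{5} = v_{3}  →  sig = (2;(1))
  P={3,5}:  v_{3} + v_{5} = v_{4}  →  sig = (2;(1))
  P={3,6}:  v_{3} + v_{6} = v_{5}  →  sig = (2;(1))
  P={3,7}:  v_{3} + v_{7} = v_{2}  →  sig = (2;(1))
  P={4,7}:  v_{4} + v_{7} = v_{3}  →  sig = (2;(1))
  P={4,8}:  v_{4} + v_{8} = v_{9}  →  sig = (2;(1))
  P={7,9}:  v_{7} + v_{9} = v_{3} + v_{8}  →  sig = (2;(1,1))
  P={2,9}:  v_{2} + v_{9} = 2·v_{3} + v_{8}  →  sig = (2;(1,2))
  P={6,9}:  v_{6} + v_{9} = 2·v_{5} + v_{8}  →  sig = (2;(1,2))
  P={2,4}:  v_{2} + v_{4} = 2·v_{3}  →  sig = (2;(2))
  P={4,6}:  v_{4} + v_{6} = 2·v_{5}  →  sig = (2;(2))

Sorted signature multiset PRS(X):
[(2;()), (2;()), (2;()), (2;(1)), (2;(1)), (2;(1)), (2;(1)), (2;(1)), (2;(1)), (2;(1)), (2;(1,1)), (2;(1,2)), (2;(1,2)), (2;(2)), (2;(2))]


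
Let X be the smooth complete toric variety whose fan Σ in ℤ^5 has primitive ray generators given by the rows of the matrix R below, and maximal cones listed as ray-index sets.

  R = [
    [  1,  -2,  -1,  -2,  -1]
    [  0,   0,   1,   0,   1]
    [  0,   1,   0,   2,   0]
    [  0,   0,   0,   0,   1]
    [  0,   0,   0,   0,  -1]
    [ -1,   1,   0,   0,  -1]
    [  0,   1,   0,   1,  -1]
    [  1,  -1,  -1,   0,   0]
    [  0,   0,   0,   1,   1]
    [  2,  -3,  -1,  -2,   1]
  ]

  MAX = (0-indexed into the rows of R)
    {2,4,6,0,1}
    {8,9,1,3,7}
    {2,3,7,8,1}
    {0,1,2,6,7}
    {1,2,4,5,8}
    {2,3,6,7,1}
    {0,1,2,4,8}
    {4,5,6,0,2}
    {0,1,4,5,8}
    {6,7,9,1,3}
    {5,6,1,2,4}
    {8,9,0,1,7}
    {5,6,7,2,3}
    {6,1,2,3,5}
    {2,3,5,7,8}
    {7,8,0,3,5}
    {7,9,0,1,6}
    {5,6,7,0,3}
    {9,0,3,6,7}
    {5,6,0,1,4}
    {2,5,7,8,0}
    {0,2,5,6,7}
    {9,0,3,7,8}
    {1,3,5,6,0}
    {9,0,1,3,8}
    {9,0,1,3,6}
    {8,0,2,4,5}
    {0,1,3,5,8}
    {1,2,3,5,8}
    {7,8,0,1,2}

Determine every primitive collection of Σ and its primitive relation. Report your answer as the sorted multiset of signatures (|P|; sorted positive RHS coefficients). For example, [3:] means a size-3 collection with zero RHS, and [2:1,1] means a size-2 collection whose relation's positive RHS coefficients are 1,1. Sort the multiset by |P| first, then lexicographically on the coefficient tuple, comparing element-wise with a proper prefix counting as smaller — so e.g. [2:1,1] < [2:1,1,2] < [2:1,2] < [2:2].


|primitive collections| = 10. Relations:

  {3,4}:  v_{3} + v_{4} = 0  ⇒ sig = [2:]
  {6,8}:  v_{6} + v_{8} = v_{2}  ⇒ sig = [2:1]
  {4,7}:  v_{4} + v_{7} = v_{0} + v_{2}  ⇒ sig = [2:1,1]
  {5,9}:  v_{5} + v_{9} = v_{0} + v_{3}  ⇒ sig = [2:1,1]
  {4,9}:  v_{4} + v_{9} = v_{0} + v_{1} + v_{7}  ⇒ sig = [2:1,1,1]
  {2,9}:  v_{2} + v_{9} = v_{1} + 2·v_{7}  ⇒ sig = [2:1,2]
  {1,5,7}:  v_{1} + v_{5} + v_{7} = 0  ⇒ sig = [3:]
  {0,2,3}:  v_{0} + v_{2} + v_{3} = v_{7}  ⇒ sig = [3:1]
  {0,1,2,5}:  v_{0} + v_{1} + v_{2} + v_{5} = v_{4}  ⇒ sig = [4:1]
  {0,1,3,7}:  v_{0} + v_{1} + v_{3} + v_{7} = v_{9}  ⇒ sig = [4:1]

Signatures (|P|; sorted positive RHS coefficients), sorted:
[[2:], [2:1], [2:1,1], [2:1,1], [2:1,1,1], [2:1,2], [3:], [3:1], [4:1], [4:1]]


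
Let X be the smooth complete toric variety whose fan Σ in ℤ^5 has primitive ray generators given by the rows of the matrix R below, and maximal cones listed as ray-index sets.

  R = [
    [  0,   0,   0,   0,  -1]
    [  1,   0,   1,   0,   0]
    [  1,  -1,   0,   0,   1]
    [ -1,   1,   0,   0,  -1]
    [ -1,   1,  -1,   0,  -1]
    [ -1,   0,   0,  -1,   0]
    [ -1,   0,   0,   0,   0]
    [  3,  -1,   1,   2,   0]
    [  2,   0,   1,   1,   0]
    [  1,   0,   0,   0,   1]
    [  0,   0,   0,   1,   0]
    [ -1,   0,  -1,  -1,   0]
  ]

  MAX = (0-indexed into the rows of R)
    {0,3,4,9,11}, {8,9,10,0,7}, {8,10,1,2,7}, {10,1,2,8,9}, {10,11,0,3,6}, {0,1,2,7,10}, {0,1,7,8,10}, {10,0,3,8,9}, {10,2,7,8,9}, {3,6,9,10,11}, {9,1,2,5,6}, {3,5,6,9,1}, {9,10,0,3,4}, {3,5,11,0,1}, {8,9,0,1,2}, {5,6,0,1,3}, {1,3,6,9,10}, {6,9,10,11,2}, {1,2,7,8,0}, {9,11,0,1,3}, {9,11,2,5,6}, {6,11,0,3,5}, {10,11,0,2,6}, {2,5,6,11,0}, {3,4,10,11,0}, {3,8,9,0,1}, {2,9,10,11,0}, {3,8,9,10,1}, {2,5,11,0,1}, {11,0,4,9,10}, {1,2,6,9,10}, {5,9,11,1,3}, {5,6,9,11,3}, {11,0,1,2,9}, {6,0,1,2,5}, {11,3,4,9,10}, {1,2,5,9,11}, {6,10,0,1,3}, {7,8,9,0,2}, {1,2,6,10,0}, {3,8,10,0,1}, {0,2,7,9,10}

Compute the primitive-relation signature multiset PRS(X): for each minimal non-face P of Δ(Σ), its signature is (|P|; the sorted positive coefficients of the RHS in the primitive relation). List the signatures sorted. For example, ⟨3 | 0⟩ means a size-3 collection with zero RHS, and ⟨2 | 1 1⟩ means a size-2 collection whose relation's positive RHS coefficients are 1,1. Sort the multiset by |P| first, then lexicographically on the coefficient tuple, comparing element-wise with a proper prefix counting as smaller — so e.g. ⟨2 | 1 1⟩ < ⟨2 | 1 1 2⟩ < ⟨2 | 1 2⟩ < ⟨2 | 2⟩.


Σ has 23 primitive collections:

  • {2,3}:  v_{2} + v_{3} = 0  so sig = ⟨2 | 0⟩
  • {5,8}:  v_{5} + v_{8} = v_{1}  so sig = ⟨2 | 1⟩
  • {5,10}:  v_{5} + v_{10} = v_{6}  so sig = ⟨2 | 1⟩
  • {4,5}:  v_{4} + v_{5} = v_{3} + v_{11}  so sig = ⟨2 | 1 1⟩
  • {6,8}:  v_{6} + v_{8} = v_{1} + v_{10}  so sig = ⟨2 | 1 1⟩
  • {8,11}:  v_{8} + v_{11} = v_{0} + v_{9}  so sig = ⟨2 | 1 1⟩
  • {1,4}:  v_{1} + v_{4} = v_{0} + v_{3} + v_{9}  so sig = ⟨2 | 1 1 1⟩
  • {3,7}:  v_{3} + v_{7} = v_{0} + v_{8} + v_{10}  so sig = ⟨2 | 1 1 1⟩
  • {4,6}:  v_{4} + v_{6} = v_{3} + v_{10} + v_{11}  so sig = ⟨2 | 1 1 1⟩
  • {2,4}:  v_{2} + v_{4} = v_{0} + v_{9} + v_{10} + v_{11}  so sig = ⟨2 | 1 1 1 1⟩
  • {5,7}:  v_{5} + v_{7} = v_{0} + v_{1} + v_{2} + v_{10}  so sig = ⟨2 | 1 1 1 1⟩
  • {6,7}:  v_{6} + v_{7} = v_{0} + v_{1} + v_{2} + 2·v_{10}  so sig = ⟨2 | 1 1 1 2⟩
  • {7,11}:  v_{7} + v_{11} = 2·v_{0} + v_{2} + v_{9} + v_{10}  so sig = ⟨2 | 1 1 1 2⟩
  • {4,8}:  v_{4} + v_{8} = 2·v_{0} + v_{3} + 2·v_{9} + v_{10}  so sig = ⟨2 | 1 1 2 2⟩
  • {4,7}:  v_{4} + v_{7} = 3·v_{0} + 2·v_{9} + 2·v_{10}  so sig = ⟨2 | 2 2 3⟩
  • {0,6,9}:  v_{0} + v_{6} + v_{9} = 0  so sig = ⟨3 | 0⟩
  • {1,10,11}:  v_{1} + v_{10} + v_{11} = 0  so sig = ⟨3 | 0⟩
  • {1,6,11}:  v_{1} + v_{6} + v_{11} = v_{5}  so sig = ⟨3 | 1⟩
  • {0,5,9}:  v_{0} + v_{5} + v_{9} = v_{1} + v_{11}  so sig = ⟨3 | 1 1⟩
  • {1,7,9}:  v_{1} + v_{7} + v_{9} = v_{2} + 2·v_{8}  so sig = ⟨3 | 1 2⟩
  • {0,1,9,10}:  v_{0} + v_{1} + v_{9} + v_{10} = v_{8}  so sig = ⟨4 | 1⟩
  • {0,2,8,10}:  v_{0} + v_{2} + v_{8} + v_{10} = v_{7}  so sig = ⟨4 | 1⟩
  • {0,3,9,10,11}:  v_{0} + v_{3} + v_{9} + v_{10} + v_{11} = v_{4}  so sig = ⟨5 | 1⟩

so the primitive-relation signature multiset is
[⟨2 | 0⟩, ⟨2 | 1⟩, ⟨2 | 1⟩, ⟨2 | 1 1⟩, ⟨2 | 1 1⟩, ⟨2 | 1 1⟩, ⟨2 | 1 1 1⟩, ⟨2 | 1 1 1⟩, ⟨2 | 1 1 1⟩, ⟨2 | 1 1 1 1⟩, ⟨2 | 1 1 1 1⟩, ⟨2 | 1 1 1 2⟩, ⟨2 | 1 1 1 2⟩, ⟨2 | 1 1 2 2⟩, ⟨2 | 2 2 3⟩, ⟨3 | 0⟩, ⟨3 | 0⟩, ⟨3 | 1⟩, ⟨3 | 1 1⟩, ⟨3 | 1 2⟩, ⟨4 | 1⟩, ⟨4 | 1⟩, ⟨5 | 1⟩]


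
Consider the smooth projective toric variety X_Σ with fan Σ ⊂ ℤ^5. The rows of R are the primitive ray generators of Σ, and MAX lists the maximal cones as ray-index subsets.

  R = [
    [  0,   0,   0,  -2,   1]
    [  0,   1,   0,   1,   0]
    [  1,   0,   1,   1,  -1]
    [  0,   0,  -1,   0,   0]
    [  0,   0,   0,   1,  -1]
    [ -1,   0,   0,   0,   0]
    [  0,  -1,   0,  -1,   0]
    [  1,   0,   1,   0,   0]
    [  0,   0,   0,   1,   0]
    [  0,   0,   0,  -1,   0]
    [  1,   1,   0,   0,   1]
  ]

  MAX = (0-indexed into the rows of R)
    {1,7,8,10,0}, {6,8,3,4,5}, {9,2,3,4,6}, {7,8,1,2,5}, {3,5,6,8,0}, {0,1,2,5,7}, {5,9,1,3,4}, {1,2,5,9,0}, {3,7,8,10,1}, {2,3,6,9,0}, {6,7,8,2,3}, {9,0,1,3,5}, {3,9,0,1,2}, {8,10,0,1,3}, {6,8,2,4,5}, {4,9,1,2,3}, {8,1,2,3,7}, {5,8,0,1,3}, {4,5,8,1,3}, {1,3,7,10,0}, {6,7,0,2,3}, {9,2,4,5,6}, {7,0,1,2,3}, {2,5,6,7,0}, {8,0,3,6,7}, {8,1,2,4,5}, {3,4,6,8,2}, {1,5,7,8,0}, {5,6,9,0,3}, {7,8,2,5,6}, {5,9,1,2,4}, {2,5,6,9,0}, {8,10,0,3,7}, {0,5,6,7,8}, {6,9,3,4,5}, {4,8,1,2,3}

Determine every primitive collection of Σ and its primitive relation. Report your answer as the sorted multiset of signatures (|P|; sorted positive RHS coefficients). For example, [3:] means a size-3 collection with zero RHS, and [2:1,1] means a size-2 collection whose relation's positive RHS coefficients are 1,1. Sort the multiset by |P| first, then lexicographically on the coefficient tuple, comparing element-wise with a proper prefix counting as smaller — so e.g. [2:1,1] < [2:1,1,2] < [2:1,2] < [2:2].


|primitive collections| = 14. Relations:

  P={1,6}:  v_{1} + v_{6} = 0  ⟹  sig = [2:]
  P={8,9}:  v_{8} + v_{9} = 0  ⟹  sig = [2:]
  P={0,4}:  v_{0} + v_{4} = v_{9}  ⟹  sig = [2:1]
  P={4,7}:  v_{4} + v_{7} = v_{2}  ⟹  sig = [2:1]
  P={7,9}:  v_{7} + v_{9} = v_{0} + v_{2}  ⟹  sig = [2:1,1]
  P={4,10}:  v_{4} + v_{10} = v_{1} + v_{3} + v_{7}  ⟹  sig = [2:1,1,1]
  P={5,10}:  v_{5} + v_{10} = v_{0} + v_{1} + v_{8}  ⟹  sig = [2:1,1,1]
  P={6,10}:  v_{6} + v_{10} = v_{0} + v_{3} + v_{7} + v_{8}  ⟹  sig = [2:1,1,1,1]
  P={9,10}:  v_{9} + v_{10} = v_{0} + v_{1} + v_{3} + v_{7}  ⟹  sig = [2:1,1,1,1]
  P={2,10}:  v_{2} + v_{10} = v_{1} + v_{3} + 2·v_{7}  ⟹  sig = [2:1,1,2]
  P={3,5,7}:  v_{3} + v_{5} + v_{7} = 0  ⟹  sig = [3:]
  P={0,2,8}:  v_{0} + v_{2} + v_{8} = v_{7}  ⟹  sig = [3:1]
  P={2,3,5}:  v_{2} + v_{3} + v_{5} = v_{4}  ⟹  sig = [3:1]
  P={0,1,3,7,8}:  v_{0} + v_{1} + v_{3} + v_{7} + v_{8} = v_{10}  ⟹  sig = [5:1]

so the primitive-relation signature multiset is
[[2:], [2:], [2:1], [2:1], [2:1,1], [2:1,1,1], [2:1,1,1], [2:1,1,1,1], [2:1,1,1,1], [2:1,1,2], [3:], [3:1], [3:1], [5:1]]


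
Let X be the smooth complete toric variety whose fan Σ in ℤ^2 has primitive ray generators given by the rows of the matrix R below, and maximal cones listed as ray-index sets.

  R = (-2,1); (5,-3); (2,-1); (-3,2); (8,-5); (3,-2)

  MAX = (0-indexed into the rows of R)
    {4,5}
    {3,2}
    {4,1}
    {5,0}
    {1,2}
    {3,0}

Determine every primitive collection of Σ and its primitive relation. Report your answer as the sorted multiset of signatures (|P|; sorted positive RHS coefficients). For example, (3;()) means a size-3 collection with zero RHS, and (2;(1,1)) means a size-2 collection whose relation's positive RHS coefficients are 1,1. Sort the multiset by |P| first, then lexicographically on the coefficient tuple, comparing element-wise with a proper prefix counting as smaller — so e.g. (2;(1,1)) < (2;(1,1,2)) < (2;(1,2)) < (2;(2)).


Δ(Σ) — 6 vertices, 9 min non-faces:

  • {0,2}:  v_{0} + v_{2} = 0 — sig = (2;())
  • {3,5}:  v_{3} + v_{5} = 0 — sig = (2;())
  • {0,1}:  v_{0} + v_{1} = v_{5} — sig = (2;(1))
  • {1,3}:  v_{1} + v_{3} = v_{2} — sig = (2;(1))
  • {1,5}:  v_{1} + v_{5} = v_{4} — sig = (2;(1))
  • {2,5}:  v_{2} + v_{5} = v_{1} — sig = (2;(1))
  • {3,4}:  v_{3} + v_{4} = v_{1} — sig = (2;(1))
  • {0,4}:  v_{0} + v_{4} = 2·v_{5} — sig = (2;(2))
  • {2,4}:  v_{2} + v_{4} = 2·v_{1} — sig = (2;(2))

Signatures (|P|; sorted positive RHS coefficients), sorted:
    |P|=2: 9 collections, coeffs (), (), (1), (1), (1), (1), (1), (2), (2)


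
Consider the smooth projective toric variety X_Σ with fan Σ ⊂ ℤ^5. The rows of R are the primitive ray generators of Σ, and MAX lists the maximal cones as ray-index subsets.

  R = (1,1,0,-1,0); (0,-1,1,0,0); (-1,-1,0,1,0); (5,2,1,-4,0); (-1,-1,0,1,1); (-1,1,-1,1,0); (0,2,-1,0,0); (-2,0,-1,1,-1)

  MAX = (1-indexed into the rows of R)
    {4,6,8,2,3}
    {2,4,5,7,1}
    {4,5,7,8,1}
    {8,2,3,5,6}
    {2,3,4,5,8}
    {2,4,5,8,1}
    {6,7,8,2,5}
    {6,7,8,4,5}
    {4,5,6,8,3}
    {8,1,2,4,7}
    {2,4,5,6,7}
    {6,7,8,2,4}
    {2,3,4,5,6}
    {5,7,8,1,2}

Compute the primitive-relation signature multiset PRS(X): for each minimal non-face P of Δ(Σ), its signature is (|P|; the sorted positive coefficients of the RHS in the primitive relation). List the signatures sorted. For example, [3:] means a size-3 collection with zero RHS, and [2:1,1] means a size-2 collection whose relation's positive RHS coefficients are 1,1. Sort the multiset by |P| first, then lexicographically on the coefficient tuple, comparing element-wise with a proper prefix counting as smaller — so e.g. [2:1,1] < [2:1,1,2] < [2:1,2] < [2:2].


Δ(Σ) — 8 vertices, 5 min non-faces:

  P = {1,3}:  v_{1} + v_{3} = 0  so sig = [2:]
  P = {1,6}:  v_{1} + v_{6} = v_{7}  so sig = [2:1]
  P = {3,7}:  v_{3} + v_{7} = v_{6}  so sig = [2:1]
  P = {2,4,5,6,8}:  v_{2} + v_{4} + v_{5} + v_{6} + v_{8} = v_{1}  so sig = [5:1]
  P = {2,4,5,7,8}:  v_{2} + v_{4} + v_{5} + v_{7} + v_{8} = 2·v_{1}  so sig = [5:2]

Hence PRS(X_Σ) =
    [2:]
    [2:1]
    [2:1]
    [5:1]
    [5:2]


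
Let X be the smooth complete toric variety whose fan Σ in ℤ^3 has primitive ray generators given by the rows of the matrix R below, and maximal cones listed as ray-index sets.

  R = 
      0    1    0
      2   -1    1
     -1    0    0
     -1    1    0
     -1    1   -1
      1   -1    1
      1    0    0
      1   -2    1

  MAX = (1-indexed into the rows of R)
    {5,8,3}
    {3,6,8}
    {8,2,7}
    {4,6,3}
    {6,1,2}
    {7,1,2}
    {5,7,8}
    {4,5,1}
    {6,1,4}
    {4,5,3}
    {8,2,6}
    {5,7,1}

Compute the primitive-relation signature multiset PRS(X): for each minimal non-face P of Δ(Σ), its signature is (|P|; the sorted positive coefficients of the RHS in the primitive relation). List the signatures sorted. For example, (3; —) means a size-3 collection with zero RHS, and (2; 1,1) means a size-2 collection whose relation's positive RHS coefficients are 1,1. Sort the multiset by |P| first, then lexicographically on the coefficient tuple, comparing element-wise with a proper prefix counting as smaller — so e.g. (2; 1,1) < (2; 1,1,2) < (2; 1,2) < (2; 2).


Minimal non-faces — 10 found among 8 rays, 12 max cones:

  P = {3,7}:  v_{3} + v_{7} = 0  →  sig = (2; —)
  P = {5,6}:  v_{5} + v_{6} = 0  →  sig = (2; —)
  P = {1,3}:  v_{1} + v_{3} = v_{4}  →  sig = (2; 1)
  P = {1,8}:  v_{1} + v_{8} = v_{6}  →  sig = (2; 1)
  P = {2,3}:  v_{2} + v_{3} = v_{6}  →  sig = (2; 1)
  P = {2,5}:  v_{2} + v_{5} = v_{7}  →  sig = (2; 1)
  P = {4,7}:  v_{4} + v_{7} = v_{1}  →  sig = (2; 1)
  P = {6,7}:  v_{6} + v_{7} = v_{2}  →  sig = (2; 1)
  P = {2,4}:  v_{2} + v_{4} = v_{1} + v_{6}  →  sig = (2; 1,1)
  P = {4,8}:  v_{4} + v_{8} = v_{3} + v_{6}  →  sig = (2; 1,1)

Signatures (|P|; sorted positive RHS coefficients), sorted:
    (2; —)
    (2; —)
    (2; 1)
    (2; 1)
    (2; 1)
    (2; 1)
    (2; 1)
    (2; 1)
    (2; 1,1)
    (2; 1,1)


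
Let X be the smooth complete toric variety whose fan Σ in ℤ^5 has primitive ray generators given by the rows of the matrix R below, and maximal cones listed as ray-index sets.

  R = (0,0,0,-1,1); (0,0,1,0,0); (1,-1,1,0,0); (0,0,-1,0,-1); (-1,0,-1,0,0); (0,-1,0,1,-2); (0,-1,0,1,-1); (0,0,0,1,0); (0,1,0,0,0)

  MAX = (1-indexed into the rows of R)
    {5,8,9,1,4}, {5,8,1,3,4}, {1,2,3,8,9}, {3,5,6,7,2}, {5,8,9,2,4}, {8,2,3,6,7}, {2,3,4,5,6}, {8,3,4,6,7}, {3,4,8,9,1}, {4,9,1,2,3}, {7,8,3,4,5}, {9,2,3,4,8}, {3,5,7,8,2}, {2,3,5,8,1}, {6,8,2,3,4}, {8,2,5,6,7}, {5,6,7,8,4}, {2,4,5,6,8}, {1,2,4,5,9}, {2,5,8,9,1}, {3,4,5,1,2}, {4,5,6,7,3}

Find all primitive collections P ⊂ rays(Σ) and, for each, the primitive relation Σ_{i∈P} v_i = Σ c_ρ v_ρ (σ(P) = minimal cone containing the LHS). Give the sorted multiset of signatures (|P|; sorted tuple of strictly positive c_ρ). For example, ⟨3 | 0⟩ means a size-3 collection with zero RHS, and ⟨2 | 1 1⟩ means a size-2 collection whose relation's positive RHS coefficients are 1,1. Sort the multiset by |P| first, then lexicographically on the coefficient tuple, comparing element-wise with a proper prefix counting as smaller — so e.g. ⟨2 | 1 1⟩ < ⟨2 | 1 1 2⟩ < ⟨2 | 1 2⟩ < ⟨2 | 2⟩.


Σ has 9 primitive collections:

  {1,7}:  v_{1} + v_{7} = v_{3} + v_{5}  so sig = ⟨2 | 1 1⟩
  {7,9}:  v_{7} + v_{9} = v_{2} + v_{4} + v_{8}  so sig = ⟨2 | 1 1 1⟩
  {1,6}:  v_{1} + v_{6} = v_{2} + v_{3} + v_{4} + v_{5}  so sig = ⟨2 | 1 1 1 1⟩
  {6,9}:  v_{6} + v_{9} = 2·v_{2} + 2·v_{4} + v_{8}  so sig = ⟨2 | 1 2 2⟩
  {3,5,9}:  v_{3} + v_{5} + v_{9} = 0  so sig = ⟨3 | 0⟩
  {2,4,7}:  v_{2} + v_{4} + v_{7} = v_{6}  so sig = ⟨3 | 1⟩
  {1,2,4,8}:  v_{1} + v_{2} + v_{4} + v_{8} = 0  so sig = ⟨4 | 0⟩
  {3,5,6,8}:  v_{3} + v_{5} + v_{6} + v_{8} = 2·v_{7}  so sig = ⟨4 | 2⟩
  {2,3,4,5,8}:  v_{2} + v_{3} + v_{4} + v_{5} + v_{8} = v_{7}  so sig = ⟨5 | 1⟩

Hence PRS(X_Σ) =
[⟨2 | 1 1⟩, ⟨2 | 1 1 1⟩, ⟨2 | 1 1 1 1⟩, ⟨2 | 1 2 2⟩, ⟨3 | 0⟩, ⟨3 | 1⟩, ⟨4 | 0⟩, ⟨4 | 2⟩, ⟨5 | 1⟩]


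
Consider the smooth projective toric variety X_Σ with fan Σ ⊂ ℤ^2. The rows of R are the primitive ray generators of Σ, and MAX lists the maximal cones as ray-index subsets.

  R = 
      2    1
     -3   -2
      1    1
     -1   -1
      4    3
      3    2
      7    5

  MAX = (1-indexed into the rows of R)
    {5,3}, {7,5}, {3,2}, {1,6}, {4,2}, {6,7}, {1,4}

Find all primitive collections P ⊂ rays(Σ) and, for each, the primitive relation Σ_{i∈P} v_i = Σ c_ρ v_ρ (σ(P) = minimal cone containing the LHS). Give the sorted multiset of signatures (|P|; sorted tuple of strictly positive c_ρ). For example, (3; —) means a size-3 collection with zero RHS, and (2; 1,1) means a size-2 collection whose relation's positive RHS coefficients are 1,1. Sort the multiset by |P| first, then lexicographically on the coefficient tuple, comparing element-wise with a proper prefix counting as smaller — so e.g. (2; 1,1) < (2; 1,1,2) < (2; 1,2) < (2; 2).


The 14 primitive collections of Σ (r=7, n=2):

  P = {2,6}:  v_{2} + v_{6} = 0  →  sig = (2; —)
  P = {3,4}:  v_{3} + v_{4} = 0  →  sig = (2; —)
  P = {1,2}:  v_{1} + v_{2} = v_{4}  →  sig = (2; 1)
  P = {1,3}:  v_{1} + v_{3} = v_{6}  →  sig = (2; 1)
  P = {2,5}:  v_{2} + v_{5} = v_{3}  →  sig = (2; 1)
  P = {2,7}:  v_{2} + v_{7} = v_{5}  →  sig = (2; 1)
  P = {3,6}:  v_{3} + v_{6} = v_{5}  →  sig = (2; 1)
  P = {4,5}:  v_{4} + v_{5} = v_{6}  →  sig = (2; 1)
  P = {4,6}:  v_{4} + v_{6} = v_{1}  →  sig = (2; 1)
  P = {5,6}:  v_{5} + v_{6} = v_{7}  →  sig = (2; 1)
  P = {1,5}:  v_{1} + v_{5} = 2·v_{6}  →  sig = (2; 2)
  P = {3,7}:  v_{3} + v_{7} = 2·v_{5}  →  sig = (2; 2)
  P = {4,7}:  v_{4} + v_{7} = 2·v_{6}  →  sig = (2; 2)
  P = {1,7}:  v_{1} + v_{7} = 3·v_{6}  →  sig = (2; 3)

Hence PRS(X_Σ) =
[(2; —), (2; —), (2; 1), (2; 1), (2; 1), (2; 1), (2; 1), (2; 1), (2; 1), (2; 1), (2; 2), (2; 2), (2; 2), (2; 3)]


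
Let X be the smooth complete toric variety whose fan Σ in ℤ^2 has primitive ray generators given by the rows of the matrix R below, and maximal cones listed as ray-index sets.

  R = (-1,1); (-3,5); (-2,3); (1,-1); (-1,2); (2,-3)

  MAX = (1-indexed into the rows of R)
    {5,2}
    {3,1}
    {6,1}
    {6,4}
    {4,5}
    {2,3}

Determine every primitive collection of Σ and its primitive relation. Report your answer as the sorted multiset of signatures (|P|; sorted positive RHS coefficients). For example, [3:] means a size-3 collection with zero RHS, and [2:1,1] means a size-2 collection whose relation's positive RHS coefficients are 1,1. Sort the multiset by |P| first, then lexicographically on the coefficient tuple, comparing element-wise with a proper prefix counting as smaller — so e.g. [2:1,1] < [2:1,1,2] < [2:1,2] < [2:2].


9 collections generate NE(X_Σ); each relation:

  {1,4}:  v_{1} + v_{4} = 0  →  sig = [2:]
  {3,6}:  v_{3} + v_{6} = 0  →  sig = [2:]
  {1,5}:  v_{1} + v_{5} = v_{3}  →  sig = [2:1]
  {2,6}:  v_{2} + v_{6} = v_{5}  →  sig = [2:1]
  {3,4}:  v_{3} + v_{4} = v_{5}  →  sig = [2:1]
  {3,5}:  v_{3} + v_{5} = v_{2}  →  sig = [2:1]
  {5,6}:  v_{5} + v_{6} = v_{4}  →  sig = [2:1]
  {1,2}:  v_{1} + v_{2} = 2·v_{3}  →  sig = [2:2]
  {2,4}:  v_{2} + v_{4} = 2·v_{5}  →  sig = [2:2]

Hence PRS(X_Σ) =
{ [2:] ×2,  [2:1] ×5,  [2:2] ×2 }


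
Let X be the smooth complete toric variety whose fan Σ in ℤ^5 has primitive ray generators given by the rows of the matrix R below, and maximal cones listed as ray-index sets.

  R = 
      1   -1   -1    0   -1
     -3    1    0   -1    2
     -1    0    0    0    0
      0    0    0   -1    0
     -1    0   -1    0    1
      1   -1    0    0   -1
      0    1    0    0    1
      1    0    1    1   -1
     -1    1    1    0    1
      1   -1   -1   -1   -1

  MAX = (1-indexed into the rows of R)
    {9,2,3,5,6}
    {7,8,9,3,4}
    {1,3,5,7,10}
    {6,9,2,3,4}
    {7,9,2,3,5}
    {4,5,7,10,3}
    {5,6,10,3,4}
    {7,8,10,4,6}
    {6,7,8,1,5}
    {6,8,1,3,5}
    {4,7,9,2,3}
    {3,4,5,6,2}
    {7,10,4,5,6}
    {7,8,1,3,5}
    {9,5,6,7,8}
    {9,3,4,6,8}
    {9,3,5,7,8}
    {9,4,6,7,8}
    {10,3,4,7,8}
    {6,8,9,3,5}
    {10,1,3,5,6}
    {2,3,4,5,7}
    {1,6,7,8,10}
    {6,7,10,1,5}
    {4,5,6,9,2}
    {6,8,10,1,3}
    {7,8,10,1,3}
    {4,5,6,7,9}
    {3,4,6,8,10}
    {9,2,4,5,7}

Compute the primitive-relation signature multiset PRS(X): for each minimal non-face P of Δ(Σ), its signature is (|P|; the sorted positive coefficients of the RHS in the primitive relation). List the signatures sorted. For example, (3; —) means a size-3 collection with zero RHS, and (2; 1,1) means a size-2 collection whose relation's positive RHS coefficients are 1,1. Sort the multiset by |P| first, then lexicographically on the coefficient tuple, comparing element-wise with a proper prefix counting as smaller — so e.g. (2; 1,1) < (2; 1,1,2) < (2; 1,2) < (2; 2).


The 11 primitive collections of Σ (r=10, n=5):

  P = {1,9}:  v_{1} + v_{9} = 0  so sig = (2; —)
  P = {1,4}:  v_{1} + v_{4} = v_{10}  so sig = (2; 1)
  P = {9,10}:  v_{9} + v_{10} = v_{4}  so sig = (2; 1)
  P = {2,8}:  v_{2} + v_{8} = v_{3} + v_{9}  so sig = (2; 1,1)
  P = {1,2}:  v_{1} + v_{2} = v_{3} + v_{4} + v_{5}  so sig = (2; 1,1,1)
  P = {2,10}:  v_{2} + v_{10} = v_{3} + 2·v_{4} + v_{5}  so sig = (2; 1,1,2)
  P = {3,6,7}:  v_{3} + v_{6} + v_{7} = 0  so sig = (3; —)
  P = {4,5,8}:  v_{4} + v_{5} + v_{8} = 0  so sig = (3; —)
  P = {5,8,10}:  v_{5} + v_{8} + v_{10} = v_{1}  so sig = (3; 1)
  P = {2,6,7}:  v_{2} + v_{6} + v_{7} = v_{4} + v_{5} + v_{9}  so sig = (3; 1,1,1)
  P = {3,4,5,9}:  v_{3} + v_{4} + v_{5} + v_{9} = v_{2}  so sig = (4; 1)

Hence PRS(X_Σ) =
    (2; —)
    (2; 1)
    (2; 1)
    (2; 1,1)
    (2; 1,1,1)
    (2; 1,1,2)
    (3; —)
    (3; —)
    (3; 1)
    (3; 1,1,1)
    (4; 1)


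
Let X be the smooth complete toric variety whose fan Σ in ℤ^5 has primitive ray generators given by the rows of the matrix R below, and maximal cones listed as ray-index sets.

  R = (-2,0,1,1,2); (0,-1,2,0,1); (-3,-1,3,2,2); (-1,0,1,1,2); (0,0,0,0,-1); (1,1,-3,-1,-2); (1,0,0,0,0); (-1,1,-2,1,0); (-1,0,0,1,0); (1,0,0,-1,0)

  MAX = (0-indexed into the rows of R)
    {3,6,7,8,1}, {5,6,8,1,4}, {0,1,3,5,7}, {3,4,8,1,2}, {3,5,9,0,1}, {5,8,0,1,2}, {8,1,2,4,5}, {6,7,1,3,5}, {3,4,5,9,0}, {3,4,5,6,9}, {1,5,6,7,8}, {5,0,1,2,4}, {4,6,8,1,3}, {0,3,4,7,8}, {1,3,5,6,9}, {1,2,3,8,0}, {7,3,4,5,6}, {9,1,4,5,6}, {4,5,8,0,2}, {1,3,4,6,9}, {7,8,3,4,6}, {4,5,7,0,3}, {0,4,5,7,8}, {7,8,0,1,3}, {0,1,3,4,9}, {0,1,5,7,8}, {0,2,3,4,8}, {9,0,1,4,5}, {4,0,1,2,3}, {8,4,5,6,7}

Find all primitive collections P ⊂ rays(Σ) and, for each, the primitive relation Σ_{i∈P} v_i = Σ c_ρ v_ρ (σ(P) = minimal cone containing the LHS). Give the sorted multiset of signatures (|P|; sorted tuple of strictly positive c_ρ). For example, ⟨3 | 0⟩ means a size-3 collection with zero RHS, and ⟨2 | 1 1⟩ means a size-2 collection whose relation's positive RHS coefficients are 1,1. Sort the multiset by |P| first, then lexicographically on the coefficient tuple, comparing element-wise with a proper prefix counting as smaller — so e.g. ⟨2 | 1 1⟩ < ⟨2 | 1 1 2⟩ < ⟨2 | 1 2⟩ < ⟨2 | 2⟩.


Δ(Σ) — 10 vertices, 11 min non-faces:

  P={8,9}:  v_{8} + v_{9} = 0  so sig = ⟨2 | 0⟩
  P={0,6}:  v_{0} + v_{6} = v_{3}  so sig = ⟨2 | 1⟩
  P={7,9}:  v_{7} + v_{9} = v_{3} + v_{5}  so sig = ⟨2 | 1 1⟩
  P={2,9}:  v_{2} + v_{9} = v_{0} + v_{1} + v_{4}  so sig = ⟨2 | 1 1 1⟩
  P={2,6}:  v_{2} + v_{6} = v_{1} + v_{3} + v_{4} + v_{8}  so sig = ⟨2 | 1 1 1 1⟩
  P={2,7}:  v_{2} + v_{7} = v_{0} + 2·v_{8}  so sig = ⟨2 | 1 2⟩
  P={1,4,7}:  v_{1} + v_{4} + v_{7} = v_{8}  so sig = ⟨3 | 1⟩
  P={3,5,8}:  v_{3} + v_{5} + v_{8} = v_{7}  so sig = ⟨3 | 1⟩
  P={2,3,5}:  v_{2} + v_{3} + v_{5} = v_{0} + v_{8}  so sig = ⟨3 | 1 1⟩
  P={1,3,4,5}:  v_{1} + v_{3} + v_{4} + v_{5} = 0  so sig = ⟨4 | 0⟩
  P={0,1,4,8}:  v_{0} + v_{1} + v_{4} + v_{8} = v_{2}  so sig = ⟨4 | 1⟩

Sorted signature multiset PRS(X):
    ⟨2 | 0⟩
    ⟨2 | 1⟩
    ⟨2 | 1 1⟩
    ⟨2 | 1 1 1⟩
    ⟨2 | 1 1 1 1⟩
    ⟨2 | 1 2⟩
    ⟨3 | 1⟩
    ⟨3 | 1⟩
    ⟨3 | 1 1⟩
    ⟨4 | 0⟩
    ⟨4 | 1⟩


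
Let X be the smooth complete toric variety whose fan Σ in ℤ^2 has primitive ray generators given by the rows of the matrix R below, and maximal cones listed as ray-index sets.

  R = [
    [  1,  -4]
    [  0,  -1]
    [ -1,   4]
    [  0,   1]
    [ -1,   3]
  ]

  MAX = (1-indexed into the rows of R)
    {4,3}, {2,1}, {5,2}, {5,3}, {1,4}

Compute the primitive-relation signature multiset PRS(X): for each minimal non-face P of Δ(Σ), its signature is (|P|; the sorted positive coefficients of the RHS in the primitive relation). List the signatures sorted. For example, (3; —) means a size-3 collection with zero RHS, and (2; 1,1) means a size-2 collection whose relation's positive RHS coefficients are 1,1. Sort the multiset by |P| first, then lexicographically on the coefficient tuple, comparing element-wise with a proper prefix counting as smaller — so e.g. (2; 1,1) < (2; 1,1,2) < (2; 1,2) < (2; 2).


Minimal non-faces — 5 found among 5 rays, 5 max cones:

  {1,3}:  v_{1} + v_{3} = 0 ; sig = (2; —)
  {2,4}:  v_{2} + v_{4} = 0 ; sig = (2; —)
  {1,5}:  v_{1} + v_{5} = v_{2} ; sig = (2; 1)
  {2,3}:  v_{2} + v_{3} = v_{5} ; sig = (2; 1)
  {4,5}:  v_{4} + v_{5} = v_{3} ; sig = (2; 1)

Signatures (|P|; sorted positive RHS coefficients), sorted:
{ (2; —) ×2,  (2; 1) ×3 }


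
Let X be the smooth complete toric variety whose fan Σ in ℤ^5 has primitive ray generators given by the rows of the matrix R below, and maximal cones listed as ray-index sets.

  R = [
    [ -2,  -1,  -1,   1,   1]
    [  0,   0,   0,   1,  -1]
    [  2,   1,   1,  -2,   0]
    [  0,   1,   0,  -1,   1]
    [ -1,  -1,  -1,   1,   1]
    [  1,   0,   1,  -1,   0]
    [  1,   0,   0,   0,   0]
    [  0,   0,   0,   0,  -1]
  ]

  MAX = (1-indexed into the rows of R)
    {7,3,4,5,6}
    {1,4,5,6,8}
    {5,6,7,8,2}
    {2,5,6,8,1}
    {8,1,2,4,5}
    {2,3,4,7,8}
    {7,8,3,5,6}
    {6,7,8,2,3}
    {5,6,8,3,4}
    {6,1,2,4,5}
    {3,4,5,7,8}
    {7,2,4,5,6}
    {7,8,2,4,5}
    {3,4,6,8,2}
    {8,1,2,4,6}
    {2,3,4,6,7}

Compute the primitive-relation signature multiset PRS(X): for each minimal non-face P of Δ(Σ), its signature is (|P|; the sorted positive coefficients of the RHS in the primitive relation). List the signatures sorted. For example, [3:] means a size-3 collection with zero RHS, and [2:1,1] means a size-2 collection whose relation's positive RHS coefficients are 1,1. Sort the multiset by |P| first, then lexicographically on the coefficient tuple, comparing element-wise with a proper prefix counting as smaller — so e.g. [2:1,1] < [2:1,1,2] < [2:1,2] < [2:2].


Σ has 5 primitive collections:

  • {1,7}:  v_{1} + v_{7} = v_{5}  ⟹  sig = [2:1]
  • {1,3}:  v_{1} + v_{3} = v_{4} + v_{5} + v_{6} + v_{8}  ⟹  sig = [2:1,1,1,1]
  • {2,3,5}:  v_{2} + v_{3} + v_{5} = v_{7}  ⟹  sig = [3:1]
  • {4,6,7,8}:  v_{4} + v_{6} + v_{7} + v_{8} = v_{3}  ⟹  sig = [4:1]
  • {2,4,5,6,8}:  v_{2} + v_{4} + v_{5} + v_{6} + v_{8} = 0  ⟹  sig = [5:]

Sorted signature multiset PRS(X):
{ [2:1],  [2:1,1,1,1],  [3:1],  [4:1],  [5:] }


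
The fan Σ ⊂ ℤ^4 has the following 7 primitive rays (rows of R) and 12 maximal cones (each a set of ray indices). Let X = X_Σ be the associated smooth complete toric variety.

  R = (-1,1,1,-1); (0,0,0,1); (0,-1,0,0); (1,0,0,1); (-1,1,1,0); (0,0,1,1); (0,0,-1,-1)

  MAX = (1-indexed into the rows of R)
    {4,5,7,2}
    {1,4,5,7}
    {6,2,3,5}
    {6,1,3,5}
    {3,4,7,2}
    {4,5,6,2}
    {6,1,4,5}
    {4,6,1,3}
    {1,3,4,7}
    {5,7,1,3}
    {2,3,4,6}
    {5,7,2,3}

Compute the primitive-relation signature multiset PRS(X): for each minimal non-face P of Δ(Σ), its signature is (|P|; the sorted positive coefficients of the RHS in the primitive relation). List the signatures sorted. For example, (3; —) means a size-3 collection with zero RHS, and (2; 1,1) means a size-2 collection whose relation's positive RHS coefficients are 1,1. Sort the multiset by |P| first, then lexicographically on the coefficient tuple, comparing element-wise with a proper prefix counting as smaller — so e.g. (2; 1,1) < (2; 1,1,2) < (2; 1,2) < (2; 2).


3 collections generate NE(X_Σ); each relation:

  • {6,7}:  v_{6} + v_{7} = 0 — sig = (2; —)
  • {1,2}:  v_{1} + v_{2} = v_{5} — sig = (2; 1)
  • {3,4,5}:  v_{3} + v_{4} + v_{5} = v_{6} — sig = (3; 1)

so the primitive-relation signature multiset is
    (2; —)
    (2; 1)
    (3; 1)


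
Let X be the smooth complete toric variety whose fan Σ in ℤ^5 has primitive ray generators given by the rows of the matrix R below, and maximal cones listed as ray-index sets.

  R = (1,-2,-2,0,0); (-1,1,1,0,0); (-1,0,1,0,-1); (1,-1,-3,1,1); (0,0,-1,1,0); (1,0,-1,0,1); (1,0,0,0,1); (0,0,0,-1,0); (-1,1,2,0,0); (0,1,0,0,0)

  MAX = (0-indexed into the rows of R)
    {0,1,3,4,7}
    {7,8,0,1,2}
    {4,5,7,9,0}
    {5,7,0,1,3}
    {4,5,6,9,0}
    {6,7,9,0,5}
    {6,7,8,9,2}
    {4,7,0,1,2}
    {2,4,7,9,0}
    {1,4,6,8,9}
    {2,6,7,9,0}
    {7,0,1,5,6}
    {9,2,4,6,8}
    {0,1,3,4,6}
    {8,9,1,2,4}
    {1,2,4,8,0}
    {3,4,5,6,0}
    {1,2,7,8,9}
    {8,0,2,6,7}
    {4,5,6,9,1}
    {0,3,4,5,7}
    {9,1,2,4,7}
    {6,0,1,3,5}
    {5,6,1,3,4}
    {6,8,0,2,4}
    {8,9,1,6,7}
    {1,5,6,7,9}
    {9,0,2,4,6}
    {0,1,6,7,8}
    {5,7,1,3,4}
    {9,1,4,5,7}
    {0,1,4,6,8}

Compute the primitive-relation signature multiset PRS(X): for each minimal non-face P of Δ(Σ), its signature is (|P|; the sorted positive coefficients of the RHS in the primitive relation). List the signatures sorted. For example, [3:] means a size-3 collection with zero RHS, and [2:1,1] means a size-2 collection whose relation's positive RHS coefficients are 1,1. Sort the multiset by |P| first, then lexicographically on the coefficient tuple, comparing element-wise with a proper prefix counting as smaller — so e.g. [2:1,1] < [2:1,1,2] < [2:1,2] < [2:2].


Primitive collections (12):

  P = {2,5}:  v_{2} + v_{5} = 0  ⟹  sig = [2:]
  P = {5,8}:  v_{5} + v_{8} = v_{1} + v_{6}  ⟹  sig = [2:1,1]
  P = {2,3}:  v_{2} + v_{3} = v_{0} + v_{1} + v_{4}  ⟹  sig = [2:1,1,1]
  P = {3,8}:  v_{3} + v_{8} = v_{0} + 2·v_{1} + v_{4} + v_{6}  ⟹  sig = [2:1,1,1,2]
  P = {3,9}:  v_{3} + v_{9} = 2·v_{4} + v_{5} + v_{7}  ⟹  sig = [2:1,1,2]
  P = {0,8,9}:  v_{0} + v_{8} + v_{9} = 0  ⟹  sig = [3:]
  P = {1,2,6}:  v_{1} + v_{2} + v_{6} = v_{8}  ⟹  sig = [3:1]
  P = {4,6,7}:  v_{4} + v_{6} + v_{7} = v_{5}  ⟹  sig = [3:1]
  P = {4,7,8}:  v_{4} + v_{7} + v_{8} = v_{1}  ⟹  sig = [3:1]
  P = {0,1,9}:  v_{0} + v_{1} + v_{9} = v_{4} + v_{7}  ⟹  sig = [3:1,1]
  P = {3,6,7}:  v_{3} + v_{6} + v_{7} = v_{0} + v_{1} + 2·v_{5}  ⟹  sig = [3:1,1,2]
  P = {0,1,4,5}:  v_{0} + v_{1} + v_{4} + v_{5} = v_{3}  ⟹  sig = [4:1]

Sorted signature multiset PRS(X):
[[2:], [2:1,1], [2:1,1,1], [2:1,1,1,2], [2:1,1,2], [3:], [3:1], [3:1], [3:1], [3:1,1], [3:1,1,2], [4:1]]


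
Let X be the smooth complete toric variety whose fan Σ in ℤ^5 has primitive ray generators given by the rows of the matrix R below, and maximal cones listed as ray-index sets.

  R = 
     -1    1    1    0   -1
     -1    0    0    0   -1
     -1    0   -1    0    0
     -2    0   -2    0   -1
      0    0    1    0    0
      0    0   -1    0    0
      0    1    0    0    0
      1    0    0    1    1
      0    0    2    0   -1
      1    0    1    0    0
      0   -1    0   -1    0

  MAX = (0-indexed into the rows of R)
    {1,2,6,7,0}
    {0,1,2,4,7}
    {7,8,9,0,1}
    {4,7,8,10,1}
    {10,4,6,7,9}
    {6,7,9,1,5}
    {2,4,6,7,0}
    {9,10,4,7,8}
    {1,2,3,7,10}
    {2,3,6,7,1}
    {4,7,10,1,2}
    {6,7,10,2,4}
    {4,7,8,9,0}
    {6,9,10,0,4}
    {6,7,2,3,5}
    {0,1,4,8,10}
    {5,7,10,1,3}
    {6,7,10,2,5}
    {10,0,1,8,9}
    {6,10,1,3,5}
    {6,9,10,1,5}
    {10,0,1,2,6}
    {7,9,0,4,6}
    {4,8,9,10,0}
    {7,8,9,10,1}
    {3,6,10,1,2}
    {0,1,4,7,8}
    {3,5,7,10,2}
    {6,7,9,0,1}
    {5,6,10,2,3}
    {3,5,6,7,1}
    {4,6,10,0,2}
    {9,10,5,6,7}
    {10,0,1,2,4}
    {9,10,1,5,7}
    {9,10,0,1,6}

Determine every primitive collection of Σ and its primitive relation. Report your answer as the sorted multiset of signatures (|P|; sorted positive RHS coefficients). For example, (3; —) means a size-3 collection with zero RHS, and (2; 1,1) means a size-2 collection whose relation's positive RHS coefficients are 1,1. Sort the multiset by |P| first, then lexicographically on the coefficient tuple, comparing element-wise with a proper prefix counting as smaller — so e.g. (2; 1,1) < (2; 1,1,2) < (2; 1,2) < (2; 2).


16 minimal non-faces of Δ(Σ) (on 11 rays):

  P={2,9}:  v_{2} + v_{9} = 0  →  sig = (2; —)
  P={4,5}:  v_{4} + v_{5} = 0  →  sig = (2; —)
  P={0,5}:  v_{0} + v_{5} = v_{1} + v_{6}  →  sig = (2; 1,1)
  P={2,8}:  v_{2} + v_{8} = v_{1} + v_{4}  →  sig = (2; 1,1)
  P={3,4}:  v_{3} + v_{4} = v_{1} + v_{2}  →  sig = (2; 1,1)
  P={3,9}:  v_{3} + v_{9} = v_{1} + v_{5}  →  sig = (2; 1,1)
  P={5,8}:  v_{5} + v_{8} = v_{1} + v_{9}  →  sig = (2; 1,1)
  P={6,8}:  v_{6} + v_{8} = v_{0} + v_{9}  →  sig = (2; 1,1)
  P={0,3}:  v_{0} + v_{3} = 2·v_{1} + v_{2} + v_{6}  →  sig = (2; 1,1,2)
  P={3,8}:  v_{3} + v_{8} = 2·v_{1}  →  sig = (2; 2)
  P={0,7,10}:  v_{0} + v_{7} + v_{10} = v_{4}  →  sig = (3; 1)
  P={1,2,5}:  v_{1} + v_{2} + v_{5} = v_{3}  →  sig = (3; 1)
  P={1,4,6}:  v_{1} + v_{4} + v_{6} = v_{0}  →  sig = (3; 1)
  P={1,4,9}:  v_{1} + v_{4} + v_{9} = v_{8}  →  sig = (3; 1)
  P={1,6,7,10}:  v_{1} + v_{6} + v_{7} + v_{10} = 0  →  sig = (4; —)
  P={3,6,7,10}:  v_{3} + v_{6} + v_{7} + v_{10} = v_{2} + v_{5}  →  sig = (4; 1,1)

Sorted signature multiset PRS(X):
    (2; —)
    (2; —)
    (2; 1,1)
    (2; 1,1)
    (2; 1,1)
    (2; 1,1)
    (2; 1,1)
    (2; 1,1)
    (2; 1,1,2)
    (2; 2)
    (3; 1)
    (3; 1)
    (3; 1)
    (3; 1)
    (4; —)
    (4; 1,1)
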